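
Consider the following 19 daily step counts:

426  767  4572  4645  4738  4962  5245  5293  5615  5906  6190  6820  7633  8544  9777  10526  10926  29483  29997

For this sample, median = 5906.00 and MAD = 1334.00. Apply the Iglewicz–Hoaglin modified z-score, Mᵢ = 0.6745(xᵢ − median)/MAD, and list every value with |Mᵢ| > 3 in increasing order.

29483, 29997

|Mᵢ| > 3 ⇔ |xᵢ − 5906.00| > 3·1334.00/0.6745 = 5933.28.
So outliers lie outside [-27.28, 11839.28].
29483: M = 11.92 → outlier.
29997: M = 12.18 → outlier.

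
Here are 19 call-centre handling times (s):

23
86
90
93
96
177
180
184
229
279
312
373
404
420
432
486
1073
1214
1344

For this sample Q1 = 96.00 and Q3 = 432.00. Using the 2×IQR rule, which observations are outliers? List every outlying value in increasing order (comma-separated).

IQR = Q3 − Q1 = 432.00 − 96.00 = 336.00.
Lower fence = Q1 − 2·IQR = 96.00 − 672.00 = -576.00.
Upper fence = Q3 + 2·IQR = 432.00 + 672.00 = 1104.00.
1214 > 1104.00 → outlier.
1344 > 1104.00 → outlier.
All remaining values lie within [-576.00, 1104.00].

1214, 1344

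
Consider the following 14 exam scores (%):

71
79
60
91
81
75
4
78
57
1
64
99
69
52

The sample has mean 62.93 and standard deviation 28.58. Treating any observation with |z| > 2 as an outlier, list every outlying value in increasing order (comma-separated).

1, 4

Cutoffs at x̄ ± 2s: 62.93 ± 2·28.58 = [5.77, 120.09].
1: z = -2.17, |z| > 2 → outlier.
4: z = -2.06, |z| > 2 → outlier.
Every other value lies within [5.77, 120.09].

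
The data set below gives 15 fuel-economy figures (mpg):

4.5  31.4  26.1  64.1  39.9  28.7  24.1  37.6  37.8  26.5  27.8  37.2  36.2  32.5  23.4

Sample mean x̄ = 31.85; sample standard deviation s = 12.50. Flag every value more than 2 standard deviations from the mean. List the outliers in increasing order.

Cutoffs at x̄ ± 2s: 31.85 ± 2·12.50 = [6.85, 56.85].
4.5: z = -2.19, |z| > 2 → outlier.
64.1: z = 2.58, |z| > 2 → outlier.
Every other value lies within [6.85, 56.85].

4.5, 64.1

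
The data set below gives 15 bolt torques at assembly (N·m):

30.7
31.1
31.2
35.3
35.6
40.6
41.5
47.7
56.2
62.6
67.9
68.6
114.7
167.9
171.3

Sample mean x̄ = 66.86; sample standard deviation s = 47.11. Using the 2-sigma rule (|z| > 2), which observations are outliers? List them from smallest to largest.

Cutoffs at x̄ ± 2s: 66.86 ± 2·47.11 = [-27.36, 161.08].
167.9: z = 2.14, |z| > 2 → outlier.
171.3: z = 2.22, |z| > 2 → outlier.
Every other value lies within [-27.36, 161.08].

167.9, 171.3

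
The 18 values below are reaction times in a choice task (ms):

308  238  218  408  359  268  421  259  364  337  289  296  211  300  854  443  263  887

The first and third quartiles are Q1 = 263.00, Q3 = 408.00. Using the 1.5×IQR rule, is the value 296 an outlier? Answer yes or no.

IQR = Q3 − Q1 = 408.00 − 263.00 = 145.00.
Lower fence = Q1 − 1.5·IQR = 263.00 − 217.50 = 45.50.
Upper fence = Q3 + 1.5·IQR = 408.00 + 217.50 = 625.50.
296 lies within [45.50, 625.50].

no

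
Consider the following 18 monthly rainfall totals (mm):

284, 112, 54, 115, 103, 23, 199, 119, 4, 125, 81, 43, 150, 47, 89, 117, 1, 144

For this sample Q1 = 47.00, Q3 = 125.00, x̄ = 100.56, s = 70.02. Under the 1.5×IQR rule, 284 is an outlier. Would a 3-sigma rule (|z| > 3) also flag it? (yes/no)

no

z = (284 − 100.56) / 70.02 = 2.62.
|z| = 2.62 ≤ 3.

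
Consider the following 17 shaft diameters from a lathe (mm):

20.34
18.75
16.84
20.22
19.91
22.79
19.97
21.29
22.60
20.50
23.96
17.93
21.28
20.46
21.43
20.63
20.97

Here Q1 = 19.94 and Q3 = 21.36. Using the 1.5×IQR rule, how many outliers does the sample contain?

IQR = 1.42; fences at 19.94 − 2.13 = 17.81 and 21.36 + 2.13 = 23.49.
Outside the cutoffs: 16.84, 23.96.

2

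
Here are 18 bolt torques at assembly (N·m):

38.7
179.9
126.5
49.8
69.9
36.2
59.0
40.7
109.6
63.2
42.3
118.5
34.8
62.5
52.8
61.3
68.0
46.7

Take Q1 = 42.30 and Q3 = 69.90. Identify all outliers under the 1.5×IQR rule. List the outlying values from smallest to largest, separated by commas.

118.5, 126.5, 179.9

IQR = Q3 − Q1 = 69.90 − 42.30 = 27.60.
Lower fence = Q1 − 1.5·IQR = 42.30 − 41.40 = 0.90.
Upper fence = Q3 + 1.5·IQR = 69.90 + 41.40 = 111.30.
118.5 > 111.30 → outlier.
126.5 > 111.30 → outlier.
179.9 > 111.30 → outlier.
All remaining values lie within [0.90, 111.30].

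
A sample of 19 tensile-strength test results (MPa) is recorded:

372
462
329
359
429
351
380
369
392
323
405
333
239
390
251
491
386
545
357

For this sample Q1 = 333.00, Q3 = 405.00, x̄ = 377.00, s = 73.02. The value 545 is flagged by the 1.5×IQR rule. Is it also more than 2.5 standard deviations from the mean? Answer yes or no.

z = (545 − 377.00) / 73.02 = 2.30.
|z| = 2.30 ≤ 2.5.

no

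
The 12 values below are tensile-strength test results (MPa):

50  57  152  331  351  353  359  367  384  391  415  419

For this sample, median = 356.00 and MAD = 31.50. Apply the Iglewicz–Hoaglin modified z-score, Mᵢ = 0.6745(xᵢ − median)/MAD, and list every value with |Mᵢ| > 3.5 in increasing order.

|Mᵢ| > 3.5 ⇔ |xᵢ − 356.00| > 3.5·31.50/0.6745 = 163.45.
So outliers lie outside [192.55, 519.45].
50: M = -6.55 → outlier.
57: M = -6.40 → outlier.
152: M = -4.37 → outlier.

50, 57, 152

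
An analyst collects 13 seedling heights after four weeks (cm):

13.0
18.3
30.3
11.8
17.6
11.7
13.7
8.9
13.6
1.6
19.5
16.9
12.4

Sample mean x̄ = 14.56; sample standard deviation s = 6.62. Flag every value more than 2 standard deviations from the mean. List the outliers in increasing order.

Cutoffs at x̄ ± 2s: 14.56 ± 2·6.62 = [1.32, 27.80].
30.3: z = 2.38, |z| > 2 → outlier.
Every other value lies within [1.32, 27.80].

30.3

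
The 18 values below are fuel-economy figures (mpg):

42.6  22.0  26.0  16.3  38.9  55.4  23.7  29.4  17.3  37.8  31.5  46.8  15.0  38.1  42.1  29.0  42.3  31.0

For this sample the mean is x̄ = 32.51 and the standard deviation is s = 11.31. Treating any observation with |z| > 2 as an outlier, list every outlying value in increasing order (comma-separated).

Cutoffs at x̄ ± 2s: 32.51 ± 2·11.31 = [9.89, 55.13].
55.4: z = 2.02, |z| > 2 → outlier.
Every other value lies within [9.89, 55.13].

55.4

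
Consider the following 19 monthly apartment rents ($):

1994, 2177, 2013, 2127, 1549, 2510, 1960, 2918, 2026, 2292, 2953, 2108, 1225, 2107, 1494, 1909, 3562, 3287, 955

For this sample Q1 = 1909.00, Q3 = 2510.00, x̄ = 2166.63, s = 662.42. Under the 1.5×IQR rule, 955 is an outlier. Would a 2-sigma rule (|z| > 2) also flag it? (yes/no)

no

z = (955 − 2166.63) / 662.42 = -1.83.
|z| = 1.83 ≤ 2.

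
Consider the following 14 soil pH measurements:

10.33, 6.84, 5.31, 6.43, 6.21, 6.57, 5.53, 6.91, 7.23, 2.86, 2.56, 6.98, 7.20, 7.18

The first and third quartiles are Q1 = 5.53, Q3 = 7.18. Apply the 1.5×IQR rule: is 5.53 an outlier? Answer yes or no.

IQR = Q3 − Q1 = 7.18 − 5.53 = 1.65.
Lower fence = Q1 − 1.5·IQR = 5.53 − 2.475 = 3.055.
Upper fence = Q3 + 1.5·IQR = 7.18 + 2.475 = 9.655.
5.53 lies within [3.055, 9.655].

no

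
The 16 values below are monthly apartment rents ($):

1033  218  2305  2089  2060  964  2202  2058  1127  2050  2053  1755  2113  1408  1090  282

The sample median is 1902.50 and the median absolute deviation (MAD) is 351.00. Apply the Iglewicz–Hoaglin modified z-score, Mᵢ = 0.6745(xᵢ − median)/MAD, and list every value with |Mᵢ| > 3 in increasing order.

218, 282

|Mᵢ| > 3 ⇔ |xᵢ − 1902.50| > 3·351.00/0.6745 = 1561.16.
So outliers lie outside [341.34, 3463.66].
218: M = -3.24 → outlier.
282: M = -3.11 → outlier.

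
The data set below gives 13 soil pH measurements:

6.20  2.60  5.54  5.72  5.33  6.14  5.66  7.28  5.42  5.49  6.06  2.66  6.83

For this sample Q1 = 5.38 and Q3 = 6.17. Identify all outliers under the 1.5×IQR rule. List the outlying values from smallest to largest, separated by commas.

IQR = Q3 − Q1 = 6.17 − 5.38 = 0.79.
Lower fence = Q1 − 1.5·IQR = 5.38 − 1.185 = 4.195.
Upper fence = Q3 + 1.5·IQR = 6.17 + 1.185 = 7.355.
2.60 < 4.195 → outlier.
2.66 < 4.195 → outlier.
All remaining values lie within [4.195, 7.355].

2.60, 2.66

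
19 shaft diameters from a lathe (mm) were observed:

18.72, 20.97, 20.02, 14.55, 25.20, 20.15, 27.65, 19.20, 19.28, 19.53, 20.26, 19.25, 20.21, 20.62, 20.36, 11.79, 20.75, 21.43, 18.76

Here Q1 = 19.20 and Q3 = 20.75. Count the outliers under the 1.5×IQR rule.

4

IQR = 1.55; fences at 19.20 − 2.325 = 16.875 and 20.75 + 2.325 = 23.075.
Outside the cutoffs: 11.79, 14.55, 25.20, 27.65.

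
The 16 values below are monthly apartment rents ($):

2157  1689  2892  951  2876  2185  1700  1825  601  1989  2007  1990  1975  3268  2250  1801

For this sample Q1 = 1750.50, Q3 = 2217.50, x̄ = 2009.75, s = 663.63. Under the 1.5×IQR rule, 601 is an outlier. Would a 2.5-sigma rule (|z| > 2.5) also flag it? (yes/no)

no

z = (601 − 2009.75) / 663.63 = -2.12.
|z| = 2.12 ≤ 2.5.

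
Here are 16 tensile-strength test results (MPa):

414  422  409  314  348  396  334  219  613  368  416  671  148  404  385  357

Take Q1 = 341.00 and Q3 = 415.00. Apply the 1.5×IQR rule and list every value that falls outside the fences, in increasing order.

148, 219, 613, 671

IQR = Q3 − Q1 = 415.00 − 341.00 = 74.00.
Lower fence = Q1 − 1.5·IQR = 341.00 − 111.00 = 230.00.
Upper fence = Q3 + 1.5·IQR = 415.00 + 111.00 = 526.00.
148 < 230.00 → outlier.
219 < 230.00 → outlier.
613 > 526.00 → outlier.
671 > 526.00 → outlier.
All remaining values lie within [230.00, 526.00].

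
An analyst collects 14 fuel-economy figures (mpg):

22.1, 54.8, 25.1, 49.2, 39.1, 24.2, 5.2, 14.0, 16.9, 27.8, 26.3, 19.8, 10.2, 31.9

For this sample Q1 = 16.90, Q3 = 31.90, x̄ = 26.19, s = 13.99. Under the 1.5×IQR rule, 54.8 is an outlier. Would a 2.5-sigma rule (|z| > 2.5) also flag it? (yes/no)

z = (54.8 − 26.19) / 13.99 = 2.05.
|z| = 2.05 ≤ 2.5.

no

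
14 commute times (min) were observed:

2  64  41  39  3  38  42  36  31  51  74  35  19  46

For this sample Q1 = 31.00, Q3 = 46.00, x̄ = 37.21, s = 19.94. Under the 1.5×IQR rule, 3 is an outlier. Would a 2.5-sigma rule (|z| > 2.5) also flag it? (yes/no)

no

z = (3 − 37.21) / 19.94 = -1.72.
|z| = 1.72 ≤ 2.5.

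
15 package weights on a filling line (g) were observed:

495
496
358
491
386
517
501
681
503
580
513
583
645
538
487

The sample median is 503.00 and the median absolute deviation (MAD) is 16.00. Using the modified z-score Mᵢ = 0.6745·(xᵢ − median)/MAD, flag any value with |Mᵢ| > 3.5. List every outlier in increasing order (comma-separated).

|Mᵢ| > 3.5 ⇔ |xᵢ − 503.00| > 3.5·16.00/0.6745 = 83.02.
So outliers lie outside [419.98, 586.02].
358: M = -6.11 → outlier.
386: M = -4.93 → outlier.
645: M = 5.99 → outlier.
681: M = 7.50 → outlier.

358, 386, 645, 681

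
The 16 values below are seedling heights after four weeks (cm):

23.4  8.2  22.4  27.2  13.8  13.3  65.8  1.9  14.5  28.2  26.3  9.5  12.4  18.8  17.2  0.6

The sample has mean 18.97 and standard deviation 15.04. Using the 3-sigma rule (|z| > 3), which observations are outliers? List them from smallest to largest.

65.8

Cutoffs at x̄ ± 3s: 18.97 ± 3·15.04 = [-26.15, 64.09].
65.8: z = 3.11, |z| > 3 → outlier.
Every other value lies within [-26.15, 64.09].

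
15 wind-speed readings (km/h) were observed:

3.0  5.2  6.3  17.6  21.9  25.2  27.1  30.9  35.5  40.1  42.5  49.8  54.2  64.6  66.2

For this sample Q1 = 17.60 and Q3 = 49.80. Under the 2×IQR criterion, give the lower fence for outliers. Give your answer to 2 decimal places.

-46.80

IQR = Q3 − Q1 = 49.80 − 17.60 = 32.20.
Lower fence = Q1 − 2·IQR = 17.60 − 64.40 = -46.80.
Upper fence = Q3 + 2·IQR = 49.80 + 64.40 = 114.20.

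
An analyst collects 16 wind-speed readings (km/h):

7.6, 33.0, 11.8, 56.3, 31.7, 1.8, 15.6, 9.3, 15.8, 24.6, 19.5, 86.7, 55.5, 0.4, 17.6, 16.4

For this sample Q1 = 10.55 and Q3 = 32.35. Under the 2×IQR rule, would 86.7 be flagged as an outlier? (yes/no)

IQR = Q3 − Q1 = 32.35 − 10.55 = 21.80.
Lower fence = Q1 − 2·IQR = 10.55 − 43.60 = -33.05.
Upper fence = Q3 + 2·IQR = 32.35 + 43.60 = 75.95.
86.7 lies above the upper fence.

yes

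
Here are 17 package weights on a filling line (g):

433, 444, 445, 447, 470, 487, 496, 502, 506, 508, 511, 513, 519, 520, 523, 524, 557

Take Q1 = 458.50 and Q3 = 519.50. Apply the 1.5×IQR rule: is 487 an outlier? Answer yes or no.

IQR = Q3 − Q1 = 519.50 − 458.50 = 61.00.
Lower fence = Q1 − 1.5·IQR = 458.50 − 91.50 = 367.00.
Upper fence = Q3 + 1.5·IQR = 519.50 + 91.50 = 611.00.
487 lies within [367.00, 611.00].

no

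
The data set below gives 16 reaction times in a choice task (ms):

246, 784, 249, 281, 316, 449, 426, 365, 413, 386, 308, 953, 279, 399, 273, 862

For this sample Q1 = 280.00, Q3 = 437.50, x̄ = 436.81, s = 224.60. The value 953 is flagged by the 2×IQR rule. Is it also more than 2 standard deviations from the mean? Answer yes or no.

z = (953 − 436.81) / 224.60 = 2.30.
|z| = 2.30 > 2.

yes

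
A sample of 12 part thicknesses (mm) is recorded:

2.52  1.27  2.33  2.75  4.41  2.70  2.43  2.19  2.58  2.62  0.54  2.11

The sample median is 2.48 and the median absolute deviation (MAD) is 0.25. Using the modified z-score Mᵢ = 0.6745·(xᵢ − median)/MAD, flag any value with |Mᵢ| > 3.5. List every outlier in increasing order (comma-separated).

0.54, 4.41

|Mᵢ| > 3.5 ⇔ |xᵢ − 2.48| > 3.5·0.25/0.6745 = 1.30.
So outliers lie outside [1.18, 3.78].
0.54: M = -5.23 → outlier.
4.41: M = 5.21 → outlier.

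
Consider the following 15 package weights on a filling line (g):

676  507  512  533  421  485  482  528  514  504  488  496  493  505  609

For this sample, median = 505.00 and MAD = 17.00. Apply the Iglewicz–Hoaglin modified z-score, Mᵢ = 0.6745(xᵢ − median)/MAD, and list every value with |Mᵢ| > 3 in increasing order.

421, 609, 676

|Mᵢ| > 3 ⇔ |xᵢ − 505.00| > 3·17.00/0.6745 = 75.61.
So outliers lie outside [429.39, 580.61].
421: M = -3.33 → outlier.
609: M = 4.13 → outlier.
676: M = 6.78 → outlier.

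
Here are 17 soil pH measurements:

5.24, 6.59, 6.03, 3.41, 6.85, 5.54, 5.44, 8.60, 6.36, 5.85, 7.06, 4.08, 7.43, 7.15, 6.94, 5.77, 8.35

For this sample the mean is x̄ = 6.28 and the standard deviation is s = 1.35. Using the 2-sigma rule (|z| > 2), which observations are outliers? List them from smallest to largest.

Cutoffs at x̄ ± 2s: 6.28 ± 2·1.35 = [3.58, 8.98].
3.41: z = -2.13, |z| > 2 → outlier.
Every other value lies within [3.58, 8.98].

3.41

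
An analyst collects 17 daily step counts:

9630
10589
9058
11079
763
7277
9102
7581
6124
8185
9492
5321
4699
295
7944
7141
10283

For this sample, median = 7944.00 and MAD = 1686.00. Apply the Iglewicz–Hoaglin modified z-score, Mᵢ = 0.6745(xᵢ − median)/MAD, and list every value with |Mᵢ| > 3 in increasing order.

|Mᵢ| > 3 ⇔ |xᵢ − 7944.00| > 3·1686.00/0.6745 = 7498.89.
So outliers lie outside [445.11, 15442.89].
295: M = -3.06 → outlier.

295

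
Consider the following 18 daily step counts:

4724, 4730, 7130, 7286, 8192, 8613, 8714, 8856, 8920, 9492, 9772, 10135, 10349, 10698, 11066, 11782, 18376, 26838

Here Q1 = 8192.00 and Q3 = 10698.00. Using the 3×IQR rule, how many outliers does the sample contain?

IQR = 2506.00; fences at 8192.00 − 7518.00 = 674.00 and 10698.00 + 7518.00 = 18216.00.
Outside the cutoffs: 18376, 26838.

2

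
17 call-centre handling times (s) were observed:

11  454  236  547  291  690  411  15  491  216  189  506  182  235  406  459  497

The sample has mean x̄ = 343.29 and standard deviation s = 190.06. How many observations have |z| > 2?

0

Cutoffs: x̄ ± 2s = [-36.83, 723.41].
Every value lies within the cutoffs.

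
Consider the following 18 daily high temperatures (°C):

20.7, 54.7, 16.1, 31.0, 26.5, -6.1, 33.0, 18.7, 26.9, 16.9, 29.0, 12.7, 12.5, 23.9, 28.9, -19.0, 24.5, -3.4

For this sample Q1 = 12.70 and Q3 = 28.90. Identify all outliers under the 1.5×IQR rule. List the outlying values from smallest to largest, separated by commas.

IQR = Q3 − Q1 = 28.90 − 12.70 = 16.20.
Lower fence = Q1 − 1.5·IQR = 12.70 − 24.30 = -11.60.
Upper fence = Q3 + 1.5·IQR = 28.90 + 24.30 = 53.20.
-19.0 < -11.60 → outlier.
54.7 > 53.20 → outlier.
All remaining values lie within [-11.60, 53.20].

-19.0, 54.7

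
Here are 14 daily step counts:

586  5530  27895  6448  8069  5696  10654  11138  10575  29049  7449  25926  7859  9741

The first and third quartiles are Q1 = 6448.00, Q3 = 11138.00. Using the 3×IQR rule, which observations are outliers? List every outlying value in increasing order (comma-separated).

25926, 27895, 29049

IQR = Q3 − Q1 = 11138.00 − 6448.00 = 4690.00.
Lower fence = Q1 − 3·IQR = 6448.00 − 14070.00 = -7622.00.
Upper fence = Q3 + 3·IQR = 11138.00 + 14070.00 = 25208.00.
25926 > 25208.00 → outlier.
27895 > 25208.00 → outlier.
29049 > 25208.00 → outlier.
All remaining values lie within [-7622.00, 25208.00].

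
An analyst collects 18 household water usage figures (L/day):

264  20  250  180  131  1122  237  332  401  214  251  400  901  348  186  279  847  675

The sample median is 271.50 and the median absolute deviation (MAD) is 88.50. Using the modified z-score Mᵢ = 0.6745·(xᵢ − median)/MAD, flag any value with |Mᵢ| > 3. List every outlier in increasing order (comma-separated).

675, 847, 901, 1122

|Mᵢ| > 3 ⇔ |xᵢ − 271.50| > 3·88.50/0.6745 = 393.62.
So outliers lie outside [-122.12, 665.12].
675: M = 3.08 → outlier.
847: M = 4.39 → outlier.
901: M = 4.80 → outlier.
1122: M = 6.48 → outlier.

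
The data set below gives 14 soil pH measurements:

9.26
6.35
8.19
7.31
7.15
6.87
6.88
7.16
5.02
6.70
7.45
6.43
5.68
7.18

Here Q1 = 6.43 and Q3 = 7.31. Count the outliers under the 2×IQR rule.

1

IQR = 0.88; fences at 6.43 − 1.76 = 4.67 and 7.31 + 1.76 = 9.07.
Outside the cutoffs: 9.26.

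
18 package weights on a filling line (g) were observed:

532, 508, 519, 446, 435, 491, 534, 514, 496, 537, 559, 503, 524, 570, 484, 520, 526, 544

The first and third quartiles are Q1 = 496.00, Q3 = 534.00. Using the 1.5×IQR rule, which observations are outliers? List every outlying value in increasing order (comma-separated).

435

IQR = Q3 − Q1 = 534.00 − 496.00 = 38.00.
Lower fence = Q1 − 1.5·IQR = 496.00 − 57.00 = 439.00.
Upper fence = Q3 + 1.5·IQR = 534.00 + 57.00 = 591.00.
435 < 439.00 → outlier.
All remaining values lie within [439.00, 591.00].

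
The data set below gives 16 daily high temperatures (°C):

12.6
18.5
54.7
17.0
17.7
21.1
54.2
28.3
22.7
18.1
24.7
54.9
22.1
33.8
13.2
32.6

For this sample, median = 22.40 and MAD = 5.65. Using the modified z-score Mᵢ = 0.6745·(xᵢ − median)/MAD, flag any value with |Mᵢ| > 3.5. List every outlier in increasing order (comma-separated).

54.2, 54.7, 54.9

|Mᵢ| > 3.5 ⇔ |xᵢ − 22.40| > 3.5·5.65/0.6745 = 29.32.
So outliers lie outside [-6.92, 51.72].
54.2: M = 3.80 → outlier.
54.7: M = 3.86 → outlier.
54.9: M = 3.88 → outlier.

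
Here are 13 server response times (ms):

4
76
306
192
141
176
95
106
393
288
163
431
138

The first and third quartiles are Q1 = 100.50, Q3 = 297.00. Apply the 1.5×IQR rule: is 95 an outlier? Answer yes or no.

no

IQR = Q3 − Q1 = 297.00 − 100.50 = 196.50.
Lower fence = Q1 − 1.5·IQR = 100.50 − 294.75 = -194.25.
Upper fence = Q3 + 1.5·IQR = 297.00 + 294.75 = 591.75.
95 lies within [-194.25, 591.75].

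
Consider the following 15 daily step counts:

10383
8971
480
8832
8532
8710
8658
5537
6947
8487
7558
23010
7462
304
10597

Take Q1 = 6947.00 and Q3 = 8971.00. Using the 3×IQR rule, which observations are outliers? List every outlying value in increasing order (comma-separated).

IQR = Q3 − Q1 = 8971.00 − 6947.00 = 2024.00.
Lower fence = Q1 − 3·IQR = 6947.00 − 6072.00 = 875.00.
Upper fence = Q3 + 3·IQR = 8971.00 + 6072.00 = 15043.00.
304 < 875.00 → outlier.
480 < 875.00 → outlier.
23010 > 15043.00 → outlier.
All remaining values lie within [875.00, 15043.00].

304, 480, 23010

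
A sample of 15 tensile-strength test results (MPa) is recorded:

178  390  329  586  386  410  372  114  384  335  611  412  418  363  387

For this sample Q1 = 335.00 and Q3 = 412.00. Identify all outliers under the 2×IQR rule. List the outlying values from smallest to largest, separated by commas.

114, 178, 586, 611

IQR = Q3 − Q1 = 412.00 − 335.00 = 77.00.
Lower fence = Q1 − 2·IQR = 335.00 − 154.00 = 181.00.
Upper fence = Q3 + 2·IQR = 412.00 + 154.00 = 566.00.
114 < 181.00 → outlier.
178 < 181.00 → outlier.
586 > 566.00 → outlier.
611 > 566.00 → outlier.
All remaining values lie within [181.00, 566.00].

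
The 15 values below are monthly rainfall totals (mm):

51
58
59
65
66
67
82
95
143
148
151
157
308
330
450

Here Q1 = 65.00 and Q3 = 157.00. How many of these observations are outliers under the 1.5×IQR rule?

IQR = 92.00; fences at 65.00 − 138.00 = -73.00 and 157.00 + 138.00 = 295.00.
Outside the cutoffs: 308, 330, 450.

3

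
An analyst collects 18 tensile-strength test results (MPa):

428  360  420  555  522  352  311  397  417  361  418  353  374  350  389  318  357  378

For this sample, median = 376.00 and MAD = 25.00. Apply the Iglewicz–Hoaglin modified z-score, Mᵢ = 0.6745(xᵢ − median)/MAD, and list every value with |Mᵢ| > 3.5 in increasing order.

|Mᵢ| > 3.5 ⇔ |xᵢ − 376.00| > 3.5·25.00/0.6745 = 129.73.
So outliers lie outside [246.27, 505.73].
522: M = 3.94 → outlier.
555: M = 4.83 → outlier.

522, 555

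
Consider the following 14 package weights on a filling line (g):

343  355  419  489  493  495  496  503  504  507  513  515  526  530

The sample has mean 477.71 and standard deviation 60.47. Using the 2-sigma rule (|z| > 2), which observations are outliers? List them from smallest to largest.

Cutoffs at x̄ ± 2s: 477.71 ± 2·60.47 = [356.77, 598.65].
343: z = -2.23, |z| > 2 → outlier.
355: z = -2.03, |z| > 2 → outlier.
Every other value lies within [356.77, 598.65].

343, 355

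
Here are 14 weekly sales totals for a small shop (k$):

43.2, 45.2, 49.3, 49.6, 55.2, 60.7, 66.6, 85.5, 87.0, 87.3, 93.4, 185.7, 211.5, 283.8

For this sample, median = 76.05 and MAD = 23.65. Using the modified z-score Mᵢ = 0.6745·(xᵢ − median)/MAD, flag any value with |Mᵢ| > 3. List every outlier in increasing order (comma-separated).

|Mᵢ| > 3 ⇔ |xᵢ − 76.05| > 3·23.65/0.6745 = 105.19.
So outliers lie outside [-29.14, 181.24].
185.7: M = 3.13 → outlier.
211.5: M = 3.86 → outlier.
283.8: M = 5.93 → outlier.

185.7, 211.5, 283.8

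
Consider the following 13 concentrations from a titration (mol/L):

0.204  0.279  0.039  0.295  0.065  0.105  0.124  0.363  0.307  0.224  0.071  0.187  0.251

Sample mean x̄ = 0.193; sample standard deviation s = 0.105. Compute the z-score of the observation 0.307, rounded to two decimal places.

z = (0.307 − 0.193) / 0.105 = 1.09.

1.09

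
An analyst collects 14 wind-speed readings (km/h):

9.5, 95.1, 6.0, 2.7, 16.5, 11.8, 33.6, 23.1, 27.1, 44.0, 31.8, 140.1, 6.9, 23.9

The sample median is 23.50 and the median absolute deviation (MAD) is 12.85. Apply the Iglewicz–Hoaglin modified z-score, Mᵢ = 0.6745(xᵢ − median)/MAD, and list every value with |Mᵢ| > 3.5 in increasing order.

95.1, 140.1

|Mᵢ| > 3.5 ⇔ |xᵢ − 23.50| > 3.5·12.85/0.6745 = 66.68.
So outliers lie outside [-43.18, 90.18].
95.1: M = 3.76 → outlier.
140.1: M = 6.12 → outlier.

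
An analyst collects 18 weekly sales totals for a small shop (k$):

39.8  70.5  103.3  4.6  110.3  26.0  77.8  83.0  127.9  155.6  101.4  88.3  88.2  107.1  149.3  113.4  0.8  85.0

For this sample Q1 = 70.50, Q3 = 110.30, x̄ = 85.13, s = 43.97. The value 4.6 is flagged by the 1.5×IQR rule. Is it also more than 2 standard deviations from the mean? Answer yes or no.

z = (4.6 − 85.13) / 43.97 = -1.83.
|z| = 1.83 ≤ 2.

no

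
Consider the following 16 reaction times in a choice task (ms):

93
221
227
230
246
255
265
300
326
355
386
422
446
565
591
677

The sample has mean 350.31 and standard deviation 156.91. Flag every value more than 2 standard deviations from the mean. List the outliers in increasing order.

Cutoffs at x̄ ± 2s: 350.31 ± 2·156.91 = [36.49, 664.13].
677: z = 2.08, |z| > 2 → outlier.
Every other value lies within [36.49, 664.13].

677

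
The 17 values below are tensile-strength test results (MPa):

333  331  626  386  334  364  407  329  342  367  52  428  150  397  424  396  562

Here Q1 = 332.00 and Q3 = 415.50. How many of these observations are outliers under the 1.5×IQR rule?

IQR = 83.50; fences at 332.00 − 125.25 = 206.75 and 415.50 + 125.25 = 540.75.
Outside the cutoffs: 52, 150, 562, 626.

4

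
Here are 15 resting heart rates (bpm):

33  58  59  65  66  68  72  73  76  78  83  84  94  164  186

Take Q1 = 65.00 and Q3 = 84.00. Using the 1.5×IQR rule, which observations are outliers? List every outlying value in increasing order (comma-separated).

IQR = Q3 − Q1 = 84.00 − 65.00 = 19.00.
Lower fence = Q1 − 1.5·IQR = 65.00 − 28.50 = 36.50.
Upper fence = Q3 + 1.5·IQR = 84.00 + 28.50 = 112.50.
33 < 36.50 → outlier.
164 > 112.50 → outlier.
186 > 112.50 → outlier.
All remaining values lie within [36.50, 112.50].

33, 164, 186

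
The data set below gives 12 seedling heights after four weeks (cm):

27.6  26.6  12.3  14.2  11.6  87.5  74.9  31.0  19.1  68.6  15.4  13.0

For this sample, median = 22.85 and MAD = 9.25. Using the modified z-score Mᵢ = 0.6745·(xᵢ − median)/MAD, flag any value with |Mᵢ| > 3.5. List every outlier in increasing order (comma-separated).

74.9, 87.5

|Mᵢ| > 3.5 ⇔ |xᵢ − 22.85| > 3.5·9.25/0.6745 = 48.00.
So outliers lie outside [-25.15, 70.85].
74.9: M = 3.80 → outlier.
87.5: M = 4.71 → outlier.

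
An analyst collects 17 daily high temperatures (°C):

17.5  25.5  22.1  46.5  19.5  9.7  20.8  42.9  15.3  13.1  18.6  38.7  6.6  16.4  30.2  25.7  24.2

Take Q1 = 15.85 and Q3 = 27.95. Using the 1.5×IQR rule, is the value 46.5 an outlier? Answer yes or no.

IQR = Q3 − Q1 = 27.95 − 15.85 = 12.10.
Lower fence = Q1 − 1.5·IQR = 15.85 − 18.15 = -2.30.
Upper fence = Q3 + 1.5·IQR = 27.95 + 18.15 = 46.10.
46.5 lies above the upper fence.

yes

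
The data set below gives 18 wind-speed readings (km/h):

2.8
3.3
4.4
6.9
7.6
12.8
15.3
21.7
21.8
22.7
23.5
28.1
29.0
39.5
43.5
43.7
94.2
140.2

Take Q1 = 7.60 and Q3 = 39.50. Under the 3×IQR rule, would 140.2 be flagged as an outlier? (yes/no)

IQR = Q3 − Q1 = 39.50 − 7.60 = 31.90.
Lower fence = Q1 − 3·IQR = 7.60 − 95.70 = -88.10.
Upper fence = Q3 + 3·IQR = 39.50 + 95.70 = 135.20.
140.2 lies above the upper fence.

yes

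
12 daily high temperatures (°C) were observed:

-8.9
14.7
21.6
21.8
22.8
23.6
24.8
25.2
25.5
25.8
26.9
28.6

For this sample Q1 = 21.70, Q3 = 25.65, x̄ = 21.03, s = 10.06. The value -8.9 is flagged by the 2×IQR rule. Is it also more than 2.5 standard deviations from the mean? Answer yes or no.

z = (-8.9 − 21.03) / 10.06 = -2.98.
|z| = 2.98 > 2.5.

yes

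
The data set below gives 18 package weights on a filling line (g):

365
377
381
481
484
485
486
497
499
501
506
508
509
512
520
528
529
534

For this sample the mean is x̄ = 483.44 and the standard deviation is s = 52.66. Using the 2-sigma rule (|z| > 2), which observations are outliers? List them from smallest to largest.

Cutoffs at x̄ ± 2s: 483.44 ± 2·52.66 = [378.12, 588.76].
365: z = -2.25, |z| > 2 → outlier.
377: z = -2.02, |z| > 2 → outlier.
Every other value lies within [378.12, 588.76].

365, 377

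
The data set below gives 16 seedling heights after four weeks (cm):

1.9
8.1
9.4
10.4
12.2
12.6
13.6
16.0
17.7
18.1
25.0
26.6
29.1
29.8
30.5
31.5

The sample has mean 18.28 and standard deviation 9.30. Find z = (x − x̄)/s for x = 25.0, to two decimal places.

z = (25.0 − 18.28) / 9.30 = 0.72.

0.72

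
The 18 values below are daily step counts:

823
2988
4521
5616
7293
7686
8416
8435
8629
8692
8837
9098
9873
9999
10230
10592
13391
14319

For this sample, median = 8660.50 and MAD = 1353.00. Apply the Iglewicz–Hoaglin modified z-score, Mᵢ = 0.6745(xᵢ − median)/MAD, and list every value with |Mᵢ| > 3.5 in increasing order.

823

|Mᵢ| > 3.5 ⇔ |xᵢ − 8660.50| > 3.5·1353.00/0.6745 = 7020.76.
So outliers lie outside [1639.74, 15681.26].
823: M = -3.91 → outlier.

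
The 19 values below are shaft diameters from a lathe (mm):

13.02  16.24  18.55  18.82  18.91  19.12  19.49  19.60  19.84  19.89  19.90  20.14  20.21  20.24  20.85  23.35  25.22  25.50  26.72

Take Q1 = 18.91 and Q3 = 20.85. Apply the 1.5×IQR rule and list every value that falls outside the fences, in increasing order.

IQR = Q3 − Q1 = 20.85 − 18.91 = 1.94.
Lower fence = Q1 − 1.5·IQR = 18.91 − 2.91 = 16.00.
Upper fence = Q3 + 1.5·IQR = 20.85 + 2.91 = 23.76.
13.02 < 16.00 → outlier.
25.22 > 23.76 → outlier.
25.50 > 23.76 → outlier.
26.72 > 23.76 → outlier.
All remaining values lie within [16.00, 23.76].

13.02, 25.22, 25.50, 26.72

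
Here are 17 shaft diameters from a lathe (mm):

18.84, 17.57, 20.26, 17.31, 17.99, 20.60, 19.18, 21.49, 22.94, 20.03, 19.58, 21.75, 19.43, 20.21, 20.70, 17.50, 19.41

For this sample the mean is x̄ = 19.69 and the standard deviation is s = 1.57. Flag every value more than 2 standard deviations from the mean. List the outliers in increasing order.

22.94

Cutoffs at x̄ ± 2s: 19.69 ± 2·1.57 = [16.55, 22.83].
22.94: z = 2.07, |z| > 2 → outlier.
Every other value lies within [16.55, 22.83].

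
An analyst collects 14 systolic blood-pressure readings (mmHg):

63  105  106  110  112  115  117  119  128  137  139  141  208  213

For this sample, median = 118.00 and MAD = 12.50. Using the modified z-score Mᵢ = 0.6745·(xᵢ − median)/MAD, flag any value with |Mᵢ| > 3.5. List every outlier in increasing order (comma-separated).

|Mᵢ| > 3.5 ⇔ |xᵢ − 118.00| > 3.5·12.50/0.6745 = 64.86.
So outliers lie outside [53.14, 182.86].
208: M = 4.86 → outlier.
213: M = 5.13 → outlier.

208, 213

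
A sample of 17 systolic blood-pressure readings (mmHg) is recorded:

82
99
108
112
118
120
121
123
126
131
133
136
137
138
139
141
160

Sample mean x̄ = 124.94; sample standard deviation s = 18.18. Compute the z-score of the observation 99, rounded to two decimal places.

-1.43

z = (99 − 124.94) / 18.18 = -1.43.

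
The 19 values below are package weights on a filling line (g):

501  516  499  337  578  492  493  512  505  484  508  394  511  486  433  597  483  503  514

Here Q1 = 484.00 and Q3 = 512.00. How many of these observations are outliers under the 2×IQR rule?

IQR = 28.00; fences at 484.00 − 56.00 = 428.00 and 512.00 + 56.00 = 568.00.
Outside the cutoffs: 337, 394, 578, 597.

4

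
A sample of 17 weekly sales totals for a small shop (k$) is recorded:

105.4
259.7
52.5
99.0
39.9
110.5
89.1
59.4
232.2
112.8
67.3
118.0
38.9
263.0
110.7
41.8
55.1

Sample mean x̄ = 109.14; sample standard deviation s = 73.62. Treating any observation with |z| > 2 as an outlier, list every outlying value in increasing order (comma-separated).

Cutoffs at x̄ ± 2s: 109.14 ± 2·73.62 = [-38.10, 256.38].
259.7: z = 2.05, |z| > 2 → outlier.
263.0: z = 2.09, |z| > 2 → outlier.
Every other value lies within [-38.10, 256.38].

259.7, 263.0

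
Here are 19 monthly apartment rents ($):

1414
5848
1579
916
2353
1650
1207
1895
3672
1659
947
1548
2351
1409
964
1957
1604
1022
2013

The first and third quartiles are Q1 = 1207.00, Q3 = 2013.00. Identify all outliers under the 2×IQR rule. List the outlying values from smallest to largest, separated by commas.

3672, 5848

IQR = Q3 − Q1 = 2013.00 − 1207.00 = 806.00.
Lower fence = Q1 − 2·IQR = 1207.00 − 1612.00 = -405.00.
Upper fence = Q3 + 2·IQR = 2013.00 + 1612.00 = 3625.00.
3672 > 3625.00 → outlier.
5848 > 3625.00 → outlier.
All remaining values lie within [-405.00, 3625.00].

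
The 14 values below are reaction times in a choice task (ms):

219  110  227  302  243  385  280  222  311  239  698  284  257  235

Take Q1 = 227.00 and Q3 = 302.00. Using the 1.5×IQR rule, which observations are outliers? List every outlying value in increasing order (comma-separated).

IQR = Q3 − Q1 = 302.00 − 227.00 = 75.00.
Lower fence = Q1 − 1.5·IQR = 227.00 − 112.50 = 114.50.
Upper fence = Q3 + 1.5·IQR = 302.00 + 112.50 = 414.50.
110 < 114.50 → outlier.
698 > 414.50 → outlier.
All remaining values lie within [114.50, 414.50].

110, 698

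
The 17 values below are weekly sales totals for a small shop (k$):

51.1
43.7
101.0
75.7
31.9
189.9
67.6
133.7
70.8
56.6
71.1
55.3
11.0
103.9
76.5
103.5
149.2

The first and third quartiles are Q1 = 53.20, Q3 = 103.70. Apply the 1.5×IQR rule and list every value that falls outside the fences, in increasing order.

189.9

IQR = Q3 − Q1 = 103.70 − 53.20 = 50.50.
Lower fence = Q1 − 1.5·IQR = 53.20 − 75.75 = -22.55.
Upper fence = Q3 + 1.5·IQR = 103.70 + 75.75 = 179.45.
189.9 > 179.45 → outlier.
All remaining values lie within [-22.55, 179.45].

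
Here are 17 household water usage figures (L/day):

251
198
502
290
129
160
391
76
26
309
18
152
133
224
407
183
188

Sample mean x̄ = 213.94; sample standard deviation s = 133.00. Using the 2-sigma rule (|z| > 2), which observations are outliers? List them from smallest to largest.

Cutoffs at x̄ ± 2s: 213.94 ± 2·133.00 = [-52.06, 479.94].
502: z = 2.17, |z| > 2 → outlier.
Every other value lies within [-52.06, 479.94].

502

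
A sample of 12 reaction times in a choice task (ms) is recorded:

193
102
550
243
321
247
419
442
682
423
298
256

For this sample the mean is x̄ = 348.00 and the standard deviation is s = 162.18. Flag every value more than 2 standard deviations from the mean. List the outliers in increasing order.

682

Cutoffs at x̄ ± 2s: 348.00 ± 2·162.18 = [23.64, 672.36].
682: z = 2.06, |z| > 2 → outlier.
Every other value lies within [23.64, 672.36].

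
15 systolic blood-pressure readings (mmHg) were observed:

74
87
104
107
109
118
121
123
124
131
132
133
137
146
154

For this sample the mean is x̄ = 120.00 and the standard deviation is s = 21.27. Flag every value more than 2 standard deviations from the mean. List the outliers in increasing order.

Cutoffs at x̄ ± 2s: 120.00 ± 2·21.27 = [77.46, 162.54].
74: z = -2.16, |z| > 2 → outlier.
Every other value lies within [77.46, 162.54].

74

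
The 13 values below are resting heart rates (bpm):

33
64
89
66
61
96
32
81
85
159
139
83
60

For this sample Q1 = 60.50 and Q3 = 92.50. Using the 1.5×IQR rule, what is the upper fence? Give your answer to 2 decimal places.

140.50

IQR = Q3 − Q1 = 92.50 − 60.50 = 32.00.
Lower fence = Q1 − 1.5·IQR = 60.50 − 48.00 = 12.50.
Upper fence = Q3 + 1.5·IQR = 92.50 + 48.00 = 140.50.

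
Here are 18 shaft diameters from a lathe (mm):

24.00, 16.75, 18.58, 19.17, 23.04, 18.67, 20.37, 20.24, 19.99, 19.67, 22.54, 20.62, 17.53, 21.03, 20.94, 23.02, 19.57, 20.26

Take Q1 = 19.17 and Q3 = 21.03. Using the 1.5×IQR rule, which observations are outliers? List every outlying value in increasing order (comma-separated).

24.00

IQR = Q3 − Q1 = 21.03 − 19.17 = 1.86.
Lower fence = Q1 − 1.5·IQR = 19.17 − 2.79 = 16.38.
Upper fence = Q3 + 1.5·IQR = 21.03 + 2.79 = 23.82.
24.00 > 23.82 → outlier.
All remaining values lie within [16.38, 23.82].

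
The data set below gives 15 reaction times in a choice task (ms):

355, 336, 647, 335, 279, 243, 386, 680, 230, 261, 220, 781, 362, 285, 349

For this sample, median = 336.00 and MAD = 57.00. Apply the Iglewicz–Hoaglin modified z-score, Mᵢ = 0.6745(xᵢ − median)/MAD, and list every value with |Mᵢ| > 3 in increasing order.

647, 680, 781

|Mᵢ| > 3 ⇔ |xᵢ − 336.00| > 3·57.00/0.6745 = 253.52.
So outliers lie outside [82.48, 589.52].
647: M = 3.68 → outlier.
680: M = 4.07 → outlier.
781: M = 5.27 → outlier.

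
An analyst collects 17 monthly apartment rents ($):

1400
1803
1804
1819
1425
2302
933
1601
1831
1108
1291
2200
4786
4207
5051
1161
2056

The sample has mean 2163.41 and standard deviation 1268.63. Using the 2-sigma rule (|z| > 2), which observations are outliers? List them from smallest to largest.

4786, 5051

Cutoffs at x̄ ± 2s: 2163.41 ± 2·1268.63 = [-373.85, 4700.67].
4786: z = 2.07, |z| > 2 → outlier.
5051: z = 2.28, |z| > 2 → outlier.
Every other value lies within [-373.85, 4700.67].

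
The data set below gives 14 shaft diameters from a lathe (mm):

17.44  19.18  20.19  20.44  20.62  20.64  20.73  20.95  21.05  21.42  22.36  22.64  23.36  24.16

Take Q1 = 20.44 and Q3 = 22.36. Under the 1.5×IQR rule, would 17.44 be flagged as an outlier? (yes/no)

yes

IQR = Q3 − Q1 = 22.36 − 20.44 = 1.92.
Lower fence = Q1 − 1.5·IQR = 20.44 − 2.88 = 17.56.
Upper fence = Q3 + 1.5·IQR = 22.36 + 2.88 = 25.24.
17.44 lies below the lower fence.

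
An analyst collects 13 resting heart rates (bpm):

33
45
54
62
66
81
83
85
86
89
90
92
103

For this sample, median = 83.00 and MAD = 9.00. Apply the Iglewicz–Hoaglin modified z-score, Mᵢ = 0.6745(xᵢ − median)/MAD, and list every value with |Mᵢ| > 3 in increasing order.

|Mᵢ| > 3 ⇔ |xᵢ − 83.00| > 3·9.00/0.6745 = 40.03.
So outliers lie outside [42.97, 123.03].
33: M = -3.75 → outlier.

33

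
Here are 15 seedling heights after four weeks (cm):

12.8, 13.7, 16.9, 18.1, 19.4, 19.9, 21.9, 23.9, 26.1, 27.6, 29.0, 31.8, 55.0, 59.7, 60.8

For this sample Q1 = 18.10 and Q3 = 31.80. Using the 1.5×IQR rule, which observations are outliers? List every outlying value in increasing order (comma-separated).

55.0, 59.7, 60.8

IQR = Q3 − Q1 = 31.80 − 18.10 = 13.70.
Lower fence = Q1 − 1.5·IQR = 18.10 − 20.55 = -2.45.
Upper fence = Q3 + 1.5·IQR = 31.80 + 20.55 = 52.35.
55.0 > 52.35 → outlier.
59.7 > 52.35 → outlier.
60.8 > 52.35 → outlier.
All remaining values lie within [-2.45, 52.35].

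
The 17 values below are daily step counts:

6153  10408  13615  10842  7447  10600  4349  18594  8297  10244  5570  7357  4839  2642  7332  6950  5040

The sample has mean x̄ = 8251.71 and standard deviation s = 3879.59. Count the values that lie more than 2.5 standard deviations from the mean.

Cutoffs: x̄ ± 2.5s = [-1447.265, 17950.685].
Outside the cutoffs: 18594.

1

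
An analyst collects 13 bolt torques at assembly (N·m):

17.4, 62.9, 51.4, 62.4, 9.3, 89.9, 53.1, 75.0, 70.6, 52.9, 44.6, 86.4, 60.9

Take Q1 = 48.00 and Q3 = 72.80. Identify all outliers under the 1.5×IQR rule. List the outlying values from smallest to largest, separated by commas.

9.3

IQR = Q3 − Q1 = 72.80 − 48.00 = 24.80.
Lower fence = Q1 − 1.5·IQR = 48.00 − 37.20 = 10.80.
Upper fence = Q3 + 1.5·IQR = 72.80 + 37.20 = 110.00.
9.3 < 10.80 → outlier.
All remaining values lie within [10.80, 110.00].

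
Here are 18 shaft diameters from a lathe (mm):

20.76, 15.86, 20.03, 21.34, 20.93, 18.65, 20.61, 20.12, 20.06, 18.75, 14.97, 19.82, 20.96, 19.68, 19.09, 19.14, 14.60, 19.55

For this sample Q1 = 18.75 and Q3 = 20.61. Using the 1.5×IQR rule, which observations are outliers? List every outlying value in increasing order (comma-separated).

14.60, 14.97, 15.86

IQR = Q3 − Q1 = 20.61 − 18.75 = 1.86.
Lower fence = Q1 − 1.5·IQR = 18.75 − 2.79 = 15.96.
Upper fence = Q3 + 1.5·IQR = 20.61 + 2.79 = 23.40.
14.60 < 15.96 → outlier.
14.97 < 15.96 → outlier.
15.86 < 15.96 → outlier.
All remaining values lie within [15.96, 23.40].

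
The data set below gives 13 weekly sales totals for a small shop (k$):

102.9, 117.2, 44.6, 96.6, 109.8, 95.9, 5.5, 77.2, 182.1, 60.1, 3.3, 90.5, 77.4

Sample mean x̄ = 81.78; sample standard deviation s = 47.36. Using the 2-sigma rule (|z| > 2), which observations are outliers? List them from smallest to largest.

Cutoffs at x̄ ± 2s: 81.78 ± 2·47.36 = [-12.94, 176.50].
182.1: z = 2.12, |z| > 2 → outlier.
Every other value lies within [-12.94, 176.50].

182.1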